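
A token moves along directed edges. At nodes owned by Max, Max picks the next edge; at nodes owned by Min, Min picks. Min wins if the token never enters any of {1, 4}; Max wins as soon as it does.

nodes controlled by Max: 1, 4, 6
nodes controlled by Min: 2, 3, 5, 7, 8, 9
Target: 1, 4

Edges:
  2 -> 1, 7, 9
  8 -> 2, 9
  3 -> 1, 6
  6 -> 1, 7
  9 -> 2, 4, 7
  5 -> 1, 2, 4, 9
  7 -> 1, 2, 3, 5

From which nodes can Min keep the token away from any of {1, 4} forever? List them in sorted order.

A0 = {1, 4}
A1: add {6} — 6 (Max) has 6→1.
A2: add {3} — 3 (Min): all of {1, 6} already in.
A3 = A2; e.g. 2 (Min) can still go to 7. Fixed point.
Max's attractor = {1, 3, 4, 6}; Min avoids the target exactly from the complement.

2, 5, 7, 8, 9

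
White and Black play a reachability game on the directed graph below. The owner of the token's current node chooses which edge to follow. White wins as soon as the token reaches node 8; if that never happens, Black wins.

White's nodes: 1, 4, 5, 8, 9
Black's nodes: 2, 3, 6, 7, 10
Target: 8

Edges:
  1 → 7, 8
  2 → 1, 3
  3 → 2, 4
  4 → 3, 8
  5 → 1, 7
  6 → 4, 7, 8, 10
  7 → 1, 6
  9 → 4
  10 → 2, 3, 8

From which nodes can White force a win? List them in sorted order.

1, 4, 5, 8, 9

A0 = {8}
A1: add {1, 4} — 1 (White) has 1→8; 4 (White) has 4→8.
A2: add {5, 9} — 5 (White) has 5→1; 9 (White) has 9→4.
A3 = A2; e.g. 2 (Black) can still go to 3. Fixed point.
White's winning region = {1, 4, 5, 8, 9}.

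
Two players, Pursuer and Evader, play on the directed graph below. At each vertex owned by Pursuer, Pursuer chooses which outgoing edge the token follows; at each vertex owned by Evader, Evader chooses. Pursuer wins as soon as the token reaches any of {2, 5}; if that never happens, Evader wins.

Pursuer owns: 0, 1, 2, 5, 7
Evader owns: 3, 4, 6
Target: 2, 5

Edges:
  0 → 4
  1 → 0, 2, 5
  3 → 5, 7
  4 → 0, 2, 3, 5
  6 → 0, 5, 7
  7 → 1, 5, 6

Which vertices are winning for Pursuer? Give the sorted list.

A0 = {2, 5}
A1: add {1, 7} — 1 (Pursuer) has 1→2; 7 (Pursuer) has 7→5.
A2: add {3} — 3 (Evader): all of {5, 7} already in.
A3 = A2; e.g. 0 (Pursuer) has no edge into A2. Fixed point.
Pursuer's winning region = {1, 2, 3, 5, 7}.

1, 2, 3, 5, 7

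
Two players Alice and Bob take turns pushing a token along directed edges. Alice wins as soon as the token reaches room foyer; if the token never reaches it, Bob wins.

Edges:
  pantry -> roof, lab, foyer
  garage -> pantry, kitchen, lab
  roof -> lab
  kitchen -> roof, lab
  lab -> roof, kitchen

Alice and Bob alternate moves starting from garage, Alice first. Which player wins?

Track states (vertex, player-to-move).
A0 = {(foyer,Alice), (foyer,Bob)}
A1: add {(pantry,Alice)}.
A2 = A1; e.g. (pantry,Bob) stays out. (garage,Alice) never enters ⇒ Bob avoids the target.

Bob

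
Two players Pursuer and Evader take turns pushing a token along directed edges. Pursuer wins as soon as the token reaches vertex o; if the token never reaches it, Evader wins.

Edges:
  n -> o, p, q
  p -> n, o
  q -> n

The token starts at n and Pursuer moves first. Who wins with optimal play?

Track states (vertex, player-to-move).
A0 = {(o,Pursuer), (o,Evader)}
A1: add {(n,Pursuer), (p,Pursuer)}.
(n,Pursuer) ∈ A1 ⇒ Pursuer forces the target.

Pursuer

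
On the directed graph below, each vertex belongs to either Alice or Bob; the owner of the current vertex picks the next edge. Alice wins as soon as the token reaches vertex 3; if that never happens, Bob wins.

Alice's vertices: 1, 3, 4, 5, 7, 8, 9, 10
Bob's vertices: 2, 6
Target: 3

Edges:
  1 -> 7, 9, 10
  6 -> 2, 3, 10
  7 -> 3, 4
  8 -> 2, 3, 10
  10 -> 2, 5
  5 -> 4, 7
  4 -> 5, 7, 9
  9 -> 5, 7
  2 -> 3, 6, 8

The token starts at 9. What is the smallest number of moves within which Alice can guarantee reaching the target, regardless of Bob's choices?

2

A0 = {3}
A1: add {7, 8} — 7 (Alice) has 7→3; 8 (Alice) has 8→3.
A2: add {1, 4, 5, 9} — 1 (Alice) has 1→7; 4 (Alice) has 4→7; 5 (Alice) has 5→7; 9 (Alice) has 9→7.
9 enters the attractor at level 2, so Alice can force the target in 2 moves from there.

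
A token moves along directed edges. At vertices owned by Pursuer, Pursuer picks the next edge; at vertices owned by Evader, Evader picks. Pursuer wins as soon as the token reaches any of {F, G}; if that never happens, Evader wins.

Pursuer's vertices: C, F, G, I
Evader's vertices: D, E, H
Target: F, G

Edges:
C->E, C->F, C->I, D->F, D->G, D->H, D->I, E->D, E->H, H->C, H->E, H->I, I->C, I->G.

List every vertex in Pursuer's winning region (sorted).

A0 = {F, G}
A1: add {C, I} — C (Pursuer) has C→F; I (Pursuer) has I→G.
A2 = A1; e.g. D (Evader) can still go to H. Fixed point.
Pursuer's winning region = {C, F, G, I}.

C, F, G, I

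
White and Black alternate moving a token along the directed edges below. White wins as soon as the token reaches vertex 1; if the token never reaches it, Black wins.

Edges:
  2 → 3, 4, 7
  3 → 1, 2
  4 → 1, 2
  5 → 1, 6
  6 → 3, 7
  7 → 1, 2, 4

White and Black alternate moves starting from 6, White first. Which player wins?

Track states (vertex, player-to-move).
A0 = {(1,White), (1,Black)}
A1: add {(3,White), (4,White), (5,White), (7,White)}.
A2: add {(2,Black), (6,Black)}.
A3 = A2; e.g. (2,White) stays out. (6,White) never enters ⇒ Black avoids the target.

Black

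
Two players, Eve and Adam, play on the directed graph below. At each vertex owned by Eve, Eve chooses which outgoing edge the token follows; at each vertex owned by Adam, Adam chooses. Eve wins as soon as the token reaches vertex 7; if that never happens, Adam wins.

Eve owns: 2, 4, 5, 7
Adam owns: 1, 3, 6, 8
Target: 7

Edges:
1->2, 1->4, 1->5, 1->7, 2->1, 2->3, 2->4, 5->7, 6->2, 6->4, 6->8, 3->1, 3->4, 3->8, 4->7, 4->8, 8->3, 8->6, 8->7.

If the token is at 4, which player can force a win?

A0 = {7}
A1: add {4, 5} — 4 (Eve) has 4→7; 5 (Eve) has 5→7.
4 ∈ A1, so Eve can force the target.

Eve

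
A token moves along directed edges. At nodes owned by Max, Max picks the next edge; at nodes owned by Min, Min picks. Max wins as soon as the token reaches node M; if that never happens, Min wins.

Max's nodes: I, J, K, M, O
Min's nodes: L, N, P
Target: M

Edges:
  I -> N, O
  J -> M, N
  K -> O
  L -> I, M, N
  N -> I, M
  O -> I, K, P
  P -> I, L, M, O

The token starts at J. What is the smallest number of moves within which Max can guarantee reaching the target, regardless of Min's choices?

A0 = {M}
A1: add {J} — J (Max) has J→M.
A2 = A1; e.g. I (Max) has no edge into A1. Fixed point.
J enters the attractor at level 1, so Max can force the target in 1 move from there.

1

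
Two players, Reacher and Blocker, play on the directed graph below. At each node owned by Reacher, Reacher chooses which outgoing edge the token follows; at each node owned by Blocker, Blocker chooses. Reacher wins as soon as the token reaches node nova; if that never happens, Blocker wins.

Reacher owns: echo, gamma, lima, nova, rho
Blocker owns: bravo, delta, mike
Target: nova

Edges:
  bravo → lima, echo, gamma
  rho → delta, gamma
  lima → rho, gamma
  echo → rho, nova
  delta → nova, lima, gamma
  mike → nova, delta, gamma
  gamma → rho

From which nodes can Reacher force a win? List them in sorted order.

echo, nova

A0 = {nova}
A1: add {echo} — echo (Reacher) has echo→nova.
A2 = A1; e.g. bravo (Blocker) can still go to lima. Fixed point.
Reacher's winning region = {echo, nova}.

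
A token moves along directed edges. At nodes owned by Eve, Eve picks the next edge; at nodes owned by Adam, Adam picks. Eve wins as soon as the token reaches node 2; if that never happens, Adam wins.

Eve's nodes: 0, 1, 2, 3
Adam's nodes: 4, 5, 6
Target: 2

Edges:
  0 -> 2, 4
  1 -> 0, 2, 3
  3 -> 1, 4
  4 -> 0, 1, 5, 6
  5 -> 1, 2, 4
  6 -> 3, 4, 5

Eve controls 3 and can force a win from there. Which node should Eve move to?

1

A0 = {2}
A1: add {0, 1} — 0 (Eve) has 0→2; 1 (Eve) has 1→2.
A2: add {3} — 3 (Eve) has 3→1.
A3 = A2; e.g. 4 (Adam) can still go to 5. Fixed point.
From 3, successor 1 is in the attractor (rank 1); the other successor 4 is not.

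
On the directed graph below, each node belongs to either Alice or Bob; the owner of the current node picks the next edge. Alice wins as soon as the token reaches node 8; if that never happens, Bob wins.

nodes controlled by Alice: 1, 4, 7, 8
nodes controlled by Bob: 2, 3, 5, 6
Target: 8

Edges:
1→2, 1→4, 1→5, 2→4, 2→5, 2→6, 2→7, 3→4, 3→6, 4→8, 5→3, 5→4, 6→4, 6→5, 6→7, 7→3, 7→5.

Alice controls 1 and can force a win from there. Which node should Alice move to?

4

A0 = {8}
A1: add {4} — 4 (Alice) has 4→8.
A2: add {1} — 1 (Alice) has 1→4.
A3 = A2; e.g. 2 (Bob) can still go to 5. Fixed point.
From 1, successor 4 is in the attractor (rank 1); the other successors 2, 5 are not.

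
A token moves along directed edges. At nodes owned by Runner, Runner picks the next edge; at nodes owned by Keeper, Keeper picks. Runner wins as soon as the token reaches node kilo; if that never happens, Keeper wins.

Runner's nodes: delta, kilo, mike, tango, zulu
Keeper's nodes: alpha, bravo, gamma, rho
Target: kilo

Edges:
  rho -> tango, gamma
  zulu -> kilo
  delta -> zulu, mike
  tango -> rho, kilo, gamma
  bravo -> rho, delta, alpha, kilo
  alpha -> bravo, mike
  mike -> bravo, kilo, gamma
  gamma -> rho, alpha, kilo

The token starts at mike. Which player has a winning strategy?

Runner

A0 = {kilo}
A1: add {mike, tango, zulu} — zulu (Runner) has zulu→kilo; tango (Runner) has tango→kilo; mike (Runner) has mike→kilo.
mike ∈ A1, so Runner can force the target.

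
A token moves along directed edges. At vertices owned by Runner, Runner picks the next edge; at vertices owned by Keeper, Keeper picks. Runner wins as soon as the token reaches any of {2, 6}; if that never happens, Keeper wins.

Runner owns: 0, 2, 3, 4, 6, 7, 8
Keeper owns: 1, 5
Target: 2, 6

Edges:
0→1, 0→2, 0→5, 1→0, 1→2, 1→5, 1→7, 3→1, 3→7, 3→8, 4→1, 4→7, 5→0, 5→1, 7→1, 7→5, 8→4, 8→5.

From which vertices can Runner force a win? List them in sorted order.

0, 2, 6

A0 = {2, 6}
A1: add {0} — 0 (Runner) has 0→2.
A2 = A1; e.g. 1 (Keeper) can still go to 5. Fixed point.
Runner's winning region = {0, 2, 6}.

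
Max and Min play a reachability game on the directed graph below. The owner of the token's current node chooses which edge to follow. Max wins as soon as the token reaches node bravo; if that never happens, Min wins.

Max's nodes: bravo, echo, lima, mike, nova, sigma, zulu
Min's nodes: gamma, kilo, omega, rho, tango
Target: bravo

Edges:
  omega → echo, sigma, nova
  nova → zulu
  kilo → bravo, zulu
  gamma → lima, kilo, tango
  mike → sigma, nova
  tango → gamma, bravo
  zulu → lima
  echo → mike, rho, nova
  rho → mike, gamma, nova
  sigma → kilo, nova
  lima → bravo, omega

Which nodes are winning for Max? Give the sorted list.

A0 = {bravo}
A1: add {lima} — lima (Max) has lima→bravo.
A2: add {zulu} — zulu (Max) has zulu→lima.
A3: add {kilo, nova} — kilo (Min): all of {bravo, zulu} already in; nova (Max) has nova→zulu.
A4: add {echo, mike, sigma} — mike (Max) has mike→nova; echo (Max) has echo→nova; sigma (Max) has sigma→kilo.
A5: add {omega} — omega (Min): all of {echo, sigma, nova} already in.
A6 = A5; e.g. gamma (Min) can still go to tango. Fixed point.
Max's winning region = {bravo, echo, kilo, lima, mike, nova, omega, sigma, zulu}.

bravo, echo, kilo, lima, mike, nova, omega, sigma, zulu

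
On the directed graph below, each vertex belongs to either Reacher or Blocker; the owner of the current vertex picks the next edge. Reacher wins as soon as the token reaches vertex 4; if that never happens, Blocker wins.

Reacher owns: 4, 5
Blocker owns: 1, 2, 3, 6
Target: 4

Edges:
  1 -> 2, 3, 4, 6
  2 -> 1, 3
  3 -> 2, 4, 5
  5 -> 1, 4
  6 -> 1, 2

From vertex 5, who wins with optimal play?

A0 = {4}
A1: add {5} — 5 (Reacher) has 5→4.
A2 = A1; e.g. 1 (Blocker) can still go to 2. Fixed point.
5 ∈ A1, so Reacher can force the target.

Reacher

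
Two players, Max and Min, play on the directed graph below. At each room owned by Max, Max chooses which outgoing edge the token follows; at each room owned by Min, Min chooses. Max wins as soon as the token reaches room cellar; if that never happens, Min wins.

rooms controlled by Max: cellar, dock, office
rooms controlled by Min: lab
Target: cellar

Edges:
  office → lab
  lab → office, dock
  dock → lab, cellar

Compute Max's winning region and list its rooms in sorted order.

cellar, dock

A0 = {cellar}
A1: add {dock} — dock (Max) has dock→cellar.
A2 = A1; e.g. office (Max) has no edge into A1. Fixed point.
Max's winning region = {cellar, dock}.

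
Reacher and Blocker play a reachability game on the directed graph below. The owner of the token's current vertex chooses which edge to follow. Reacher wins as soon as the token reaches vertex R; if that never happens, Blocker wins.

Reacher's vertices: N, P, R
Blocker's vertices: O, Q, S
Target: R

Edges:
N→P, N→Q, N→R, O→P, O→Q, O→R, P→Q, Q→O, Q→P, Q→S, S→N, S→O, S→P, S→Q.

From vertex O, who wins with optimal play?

A0 = {R}
A1: add {N} — N (Reacher) has N→R.
A2 = A1; e.g. O (Blocker) can still go to P. Fixed point.
O never enters the attractor, so Blocker can avoid the target forever.

Blocker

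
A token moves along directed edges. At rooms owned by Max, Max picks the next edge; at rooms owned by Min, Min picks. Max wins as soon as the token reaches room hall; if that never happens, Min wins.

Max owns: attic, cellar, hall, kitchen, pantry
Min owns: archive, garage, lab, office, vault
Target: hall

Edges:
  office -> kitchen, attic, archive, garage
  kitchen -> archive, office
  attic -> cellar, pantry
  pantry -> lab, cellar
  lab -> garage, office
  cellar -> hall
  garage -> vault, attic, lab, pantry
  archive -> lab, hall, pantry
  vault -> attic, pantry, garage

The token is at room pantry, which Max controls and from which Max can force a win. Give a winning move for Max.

A0 = {hall}
A1: add {cellar} — cellar (Max) has cellar→hall.
A2: add {attic, pantry} — attic (Max) has attic→cellar; pantry (Max) has pantry→cellar.
A3 = A2; e.g. kitchen (Max) has no edge into A2. Fixed point.
From pantry, successor cellar is in the attractor (rank 1); the other successor lab is not.

cellar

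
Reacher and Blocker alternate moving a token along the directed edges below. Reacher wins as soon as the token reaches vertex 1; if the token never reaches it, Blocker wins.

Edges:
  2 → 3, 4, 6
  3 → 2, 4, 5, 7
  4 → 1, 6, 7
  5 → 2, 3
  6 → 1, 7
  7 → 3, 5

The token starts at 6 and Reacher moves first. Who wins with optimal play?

Track states (vertex, player-to-move).
A0 = {(1,Reacher), (1,Blocker)}
A1: add {(4,Reacher), (6,Reacher)}.
(6,Reacher) ∈ A1 ⇒ Reacher forces the target.

Reacher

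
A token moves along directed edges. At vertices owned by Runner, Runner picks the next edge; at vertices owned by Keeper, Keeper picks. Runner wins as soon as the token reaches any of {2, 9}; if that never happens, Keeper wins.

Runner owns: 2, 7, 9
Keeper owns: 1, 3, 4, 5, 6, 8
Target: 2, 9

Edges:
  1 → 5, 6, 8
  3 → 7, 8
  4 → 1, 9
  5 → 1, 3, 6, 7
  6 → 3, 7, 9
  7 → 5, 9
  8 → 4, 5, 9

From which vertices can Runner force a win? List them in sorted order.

2, 7, 9

A0 = {2, 9}
A1: add {7} — 7 (Runner) has 7→9.
A2 = A1; e.g. 1 (Keeper) can still go to 5. Fixed point.
Runner's winning region = {2, 7, 9}.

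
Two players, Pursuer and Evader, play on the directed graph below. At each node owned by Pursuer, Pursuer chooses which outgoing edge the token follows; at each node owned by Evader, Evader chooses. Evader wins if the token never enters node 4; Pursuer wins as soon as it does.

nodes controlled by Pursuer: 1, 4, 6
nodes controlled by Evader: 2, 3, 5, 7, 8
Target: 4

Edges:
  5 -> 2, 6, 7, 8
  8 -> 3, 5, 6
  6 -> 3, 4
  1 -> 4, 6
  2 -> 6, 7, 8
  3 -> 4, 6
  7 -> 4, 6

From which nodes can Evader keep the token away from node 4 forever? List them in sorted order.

2, 5, 8

A0 = {4}
A1: add {1, 6} — 1 (Pursuer) has 1→4; 6 (Pursuer) has 6→4.
A2: add {3, 7} — 3 (Evader): all of {4, 6} already in; 7 (Evader): all of {4, 6} already in.
A3 = A2; e.g. 2 (Evader) can still go to 8. Fixed point.
Pursuer's attractor = {1, 3, 4, 6, 7}; Evader avoids the target exactly from the complement.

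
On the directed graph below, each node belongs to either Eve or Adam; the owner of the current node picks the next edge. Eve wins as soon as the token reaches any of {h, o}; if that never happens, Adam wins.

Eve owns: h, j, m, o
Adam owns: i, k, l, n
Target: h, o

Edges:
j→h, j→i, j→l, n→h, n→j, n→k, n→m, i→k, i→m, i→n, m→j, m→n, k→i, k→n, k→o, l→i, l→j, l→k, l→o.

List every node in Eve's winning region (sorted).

h, j, m, o

A0 = {h, o}
A1: add {j} — j (Eve) has j→h.
A2: add {m} — m (Eve) has m→j.
A3 = A2; e.g. i (Adam) can still go to k. Fixed point.
Eve's winning region = {h, j, m, o}.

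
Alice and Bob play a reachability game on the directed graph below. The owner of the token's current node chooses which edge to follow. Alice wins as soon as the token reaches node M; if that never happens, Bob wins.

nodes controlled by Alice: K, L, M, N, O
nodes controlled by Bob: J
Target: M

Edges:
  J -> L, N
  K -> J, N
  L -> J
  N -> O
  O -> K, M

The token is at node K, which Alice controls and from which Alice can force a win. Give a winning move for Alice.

N

A0 = {M}
A1: add {O} — O (Alice) has O→M.
A2: add {N} — N (Alice) has N→O.
A3: add {K} — K (Alice) has K→N.
A4 = A3; e.g. J (Bob) can still go to L. Fixed point.
From K, successor N is in the attractor (rank 2); the other successor J is not.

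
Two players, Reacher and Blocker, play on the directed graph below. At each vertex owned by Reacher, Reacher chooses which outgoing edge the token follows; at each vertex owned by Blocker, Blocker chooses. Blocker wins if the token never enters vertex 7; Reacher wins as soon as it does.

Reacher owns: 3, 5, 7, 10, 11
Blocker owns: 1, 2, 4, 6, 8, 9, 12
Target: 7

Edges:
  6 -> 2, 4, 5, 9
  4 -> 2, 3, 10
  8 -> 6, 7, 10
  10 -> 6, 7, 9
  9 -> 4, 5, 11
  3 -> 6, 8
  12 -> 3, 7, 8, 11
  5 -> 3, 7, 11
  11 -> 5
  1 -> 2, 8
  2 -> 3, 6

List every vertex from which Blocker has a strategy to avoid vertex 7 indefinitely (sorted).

1, 2, 3, 4, 6, 8, 9, 12

A0 = {7}
A1: add {5, 10} — 5 (Reacher) has 5→7; 10 (Reacher) has 10→7.
A2: add {11} — 11 (Reacher) has 11→5.
A3 = A2; e.g. 1 (Blocker) can still go to 2. Fixed point.
Reacher's attractor = {5, 7, 10, 11}; Blocker avoids the target exactly from the complement.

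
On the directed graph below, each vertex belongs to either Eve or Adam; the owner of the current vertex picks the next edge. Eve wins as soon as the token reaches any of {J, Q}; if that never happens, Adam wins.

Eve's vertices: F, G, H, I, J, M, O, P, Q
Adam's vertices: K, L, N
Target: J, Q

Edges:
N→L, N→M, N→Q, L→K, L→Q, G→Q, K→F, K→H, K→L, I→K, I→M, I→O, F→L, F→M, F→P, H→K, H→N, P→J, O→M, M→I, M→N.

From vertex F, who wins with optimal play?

A0 = {J, Q}
A1: add {G, P} — G (Eve) has G→Q; P (Eve) has P→J.
A2: add {F} — F (Eve) has F→P.
A3 = A2; e.g. H (Eve) has no edge into A2. Fixed point.
F ∈ A2, so Eve can force the target.

Eve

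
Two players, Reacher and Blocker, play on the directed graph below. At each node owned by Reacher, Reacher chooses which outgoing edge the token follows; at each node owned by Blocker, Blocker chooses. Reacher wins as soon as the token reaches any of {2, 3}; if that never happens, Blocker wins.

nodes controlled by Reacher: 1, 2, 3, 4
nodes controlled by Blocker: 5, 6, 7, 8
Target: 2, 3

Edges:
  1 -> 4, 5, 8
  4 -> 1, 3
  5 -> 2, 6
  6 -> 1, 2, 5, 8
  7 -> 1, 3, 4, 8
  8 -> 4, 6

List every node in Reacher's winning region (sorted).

A0 = {2, 3}
A1: add {4} — 4 (Reacher) has 4→3.
A2: add {1} — 1 (Reacher) has 1→4.
A3 = A2; e.g. 5 (Blocker) can still go to 6. Fixed point.
Reacher's winning region = {1, 2, 3, 4}.

1, 2, 3, 4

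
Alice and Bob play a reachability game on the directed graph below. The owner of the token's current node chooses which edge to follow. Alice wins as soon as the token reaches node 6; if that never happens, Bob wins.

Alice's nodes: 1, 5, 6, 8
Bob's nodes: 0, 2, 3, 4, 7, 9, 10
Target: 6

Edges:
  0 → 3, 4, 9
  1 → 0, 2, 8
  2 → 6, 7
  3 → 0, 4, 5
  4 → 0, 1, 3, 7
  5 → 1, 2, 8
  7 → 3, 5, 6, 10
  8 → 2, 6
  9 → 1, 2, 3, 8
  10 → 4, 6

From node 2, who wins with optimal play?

Bob

A0 = {6}
A1: add {8} — 8 (Alice) has 8→6.
A2: add {1, 5} — 1 (Alice) has 1→8; 5 (Alice) has 5→8.
A3 = A2; e.g. 0 (Bob) can still go to 3. Fixed point.
2 never enters the attractor, so Bob can avoid the target forever.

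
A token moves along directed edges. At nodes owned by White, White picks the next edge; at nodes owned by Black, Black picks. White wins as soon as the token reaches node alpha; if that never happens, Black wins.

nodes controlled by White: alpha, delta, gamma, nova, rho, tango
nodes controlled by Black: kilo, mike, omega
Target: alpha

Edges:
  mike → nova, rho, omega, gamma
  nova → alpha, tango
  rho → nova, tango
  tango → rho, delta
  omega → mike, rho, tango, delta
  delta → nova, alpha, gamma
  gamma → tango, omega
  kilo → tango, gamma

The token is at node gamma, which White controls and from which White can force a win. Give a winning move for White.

tango

A0 = {alpha}
A1: add {delta, nova} — nova (White) has nova→alpha; delta (White) has delta→alpha.
A2: add {rho, tango} — rho (White) has rho→nova; tango (White) has tango→delta.
A3: add {gamma} — gamma (White) has gamma→tango.
A4: add {kilo} — kilo (Black): all of {tango, gamma} already in.
A5 = A4; e.g. mike (Black) can still go to omega. Fixed point.
From gamma, successor tango is in the attractor (rank 2); the other successor omega is not.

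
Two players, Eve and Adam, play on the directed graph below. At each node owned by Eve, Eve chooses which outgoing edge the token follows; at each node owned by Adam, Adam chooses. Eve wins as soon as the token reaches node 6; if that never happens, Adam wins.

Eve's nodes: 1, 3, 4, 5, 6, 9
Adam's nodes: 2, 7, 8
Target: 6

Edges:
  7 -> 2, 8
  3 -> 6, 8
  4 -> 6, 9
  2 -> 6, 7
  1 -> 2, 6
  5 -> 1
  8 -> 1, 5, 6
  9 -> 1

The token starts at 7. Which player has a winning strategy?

Adam

A0 = {6}
A1: add {1, 3, 4} — 1 (Eve) has 1→6; 3 (Eve) has 3→6; 4 (Eve) has 4→6.
A2: add {5, 9} — 5 (Eve) has 5→1; 9 (Eve) has 9→1.
A3: add {8} — 8 (Adam): all of {1, 5, 6} already in.
A4 = A3; e.g. 2 (Adam) can still go to 7. Fixed point.
7 never enters the attractor, so Adam can avoid the target forever.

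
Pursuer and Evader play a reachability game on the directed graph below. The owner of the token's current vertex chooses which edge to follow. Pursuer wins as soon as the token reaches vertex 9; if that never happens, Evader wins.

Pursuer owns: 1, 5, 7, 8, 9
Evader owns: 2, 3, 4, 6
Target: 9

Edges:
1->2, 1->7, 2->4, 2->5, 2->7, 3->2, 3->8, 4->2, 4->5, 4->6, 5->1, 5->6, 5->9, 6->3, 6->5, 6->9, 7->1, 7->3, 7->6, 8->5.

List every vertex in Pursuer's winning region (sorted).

A0 = {9}
A1: add {5} — 5 (Pursuer) has 5→9.
A2: add {8} — 8 (Pursuer) has 8→5.
A3 = A2; e.g. 1 (Pursuer) has no edge into A2. Fixed point.
Pursuer's winning region = {5, 8, 9}.

5, 8, 9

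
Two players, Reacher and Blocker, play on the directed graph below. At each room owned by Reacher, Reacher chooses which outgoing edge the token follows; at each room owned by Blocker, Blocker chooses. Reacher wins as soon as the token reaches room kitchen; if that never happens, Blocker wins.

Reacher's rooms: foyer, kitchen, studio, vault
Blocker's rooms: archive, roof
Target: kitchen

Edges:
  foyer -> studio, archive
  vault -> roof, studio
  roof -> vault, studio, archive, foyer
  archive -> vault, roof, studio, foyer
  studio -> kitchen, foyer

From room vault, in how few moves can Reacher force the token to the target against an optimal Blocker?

A0 = {kitchen}
A1: add {studio} — studio (Reacher) has studio→kitchen.
A2: add {foyer, vault} — vault (Reacher) has vault→studio; foyer (Reacher) has foyer→studio.
A3 = A2; e.g. roof (Blocker) can still go to archive. Fixed point.
vault enters the attractor at level 2, so Reacher can force the target in 2 moves from there.

2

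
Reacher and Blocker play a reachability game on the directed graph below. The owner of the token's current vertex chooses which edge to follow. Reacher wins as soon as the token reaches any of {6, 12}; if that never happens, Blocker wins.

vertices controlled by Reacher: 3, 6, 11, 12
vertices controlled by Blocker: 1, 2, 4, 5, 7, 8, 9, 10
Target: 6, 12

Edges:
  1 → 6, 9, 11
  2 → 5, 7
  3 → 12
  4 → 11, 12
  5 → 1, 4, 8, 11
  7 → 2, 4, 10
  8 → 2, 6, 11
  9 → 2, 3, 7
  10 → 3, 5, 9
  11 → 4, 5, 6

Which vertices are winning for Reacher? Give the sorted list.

3, 4, 6, 11, 12

A0 = {6, 12}
A1: add {3, 11} — 3 (Reacher) has 3→12; 11 (Reacher) has 11→6.
A2: add {4} — 4 (Blocker): all of {11, 12} already in.
A3 = A2; e.g. 1 (Blocker) can still go to 9. Fixed point.
Reacher's winning region = {3, 4, 6, 11, 12}.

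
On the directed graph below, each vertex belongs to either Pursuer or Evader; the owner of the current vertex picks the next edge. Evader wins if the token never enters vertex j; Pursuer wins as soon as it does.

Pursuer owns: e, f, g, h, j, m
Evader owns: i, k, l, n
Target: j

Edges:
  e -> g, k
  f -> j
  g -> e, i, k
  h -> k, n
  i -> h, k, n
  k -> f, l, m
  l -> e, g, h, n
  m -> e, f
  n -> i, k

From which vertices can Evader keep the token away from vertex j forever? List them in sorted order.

A0 = {j}
A1: add {f} — f (Pursuer) has f→j.
A2: add {m} — m (Pursuer) has m→f.
A3 = A2; e.g. e (Pursuer) has no edge into A2. Fixed point.
Pursuer's attractor = {f, j, m}; Evader avoids the target exactly from the complement.

e, g, h, i, k, l, n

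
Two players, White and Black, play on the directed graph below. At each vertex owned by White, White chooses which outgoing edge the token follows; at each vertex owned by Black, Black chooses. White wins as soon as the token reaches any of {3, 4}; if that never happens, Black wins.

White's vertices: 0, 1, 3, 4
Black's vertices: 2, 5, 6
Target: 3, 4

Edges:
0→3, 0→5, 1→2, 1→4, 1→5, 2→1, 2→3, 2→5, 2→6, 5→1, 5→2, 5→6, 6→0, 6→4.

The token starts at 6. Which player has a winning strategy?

White

A0 = {3, 4}
A1: add {0, 1} — 0 (White) has 0→3; 1 (White) has 1→4.
A2: add {6} — 6 (Black): all of {0, 4} already in.
A3 = A2; e.g. 2 (Black) can still go to 5. Fixed point.
6 ∈ A2, so White can force the target.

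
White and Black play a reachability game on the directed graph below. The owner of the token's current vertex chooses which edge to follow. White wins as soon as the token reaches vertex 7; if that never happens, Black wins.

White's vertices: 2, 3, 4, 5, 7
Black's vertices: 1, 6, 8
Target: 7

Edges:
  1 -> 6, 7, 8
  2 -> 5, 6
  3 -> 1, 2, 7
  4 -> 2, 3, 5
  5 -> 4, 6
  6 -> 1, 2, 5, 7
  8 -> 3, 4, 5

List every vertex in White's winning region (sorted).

A0 = {7}
A1: add {3} — 3 (White) has 3→7.
A2: add {4} — 4 (White) has 4→3.
A3: add {5} — 5 (White) has 5→4.
A4: add {2, 8} — 2 (White) has 2→5; 8 (Black): all of {3, 4, 5} already in.
A5 = A4; e.g. 1 (Black) can still go to 6. Fixed point.
White's winning region = {2, 3, 4, 5, 7, 8}.

2, 3, 4, 5, 7, 8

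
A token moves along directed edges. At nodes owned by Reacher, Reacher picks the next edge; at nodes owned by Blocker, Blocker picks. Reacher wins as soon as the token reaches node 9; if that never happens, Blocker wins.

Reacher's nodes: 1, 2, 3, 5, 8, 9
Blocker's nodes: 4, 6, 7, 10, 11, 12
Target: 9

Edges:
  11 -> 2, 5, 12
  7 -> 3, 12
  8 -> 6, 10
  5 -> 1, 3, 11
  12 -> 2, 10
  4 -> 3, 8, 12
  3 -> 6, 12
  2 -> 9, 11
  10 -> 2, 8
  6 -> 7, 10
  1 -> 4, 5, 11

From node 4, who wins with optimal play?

A0 = {9}
A1: add {2} — 2 (Reacher) has 2→9.
A2 = A1; e.g. 1 (Reacher) has no edge into A1. Fixed point.
4 never enters the attractor, so Blocker can avoid the target forever.

Blocker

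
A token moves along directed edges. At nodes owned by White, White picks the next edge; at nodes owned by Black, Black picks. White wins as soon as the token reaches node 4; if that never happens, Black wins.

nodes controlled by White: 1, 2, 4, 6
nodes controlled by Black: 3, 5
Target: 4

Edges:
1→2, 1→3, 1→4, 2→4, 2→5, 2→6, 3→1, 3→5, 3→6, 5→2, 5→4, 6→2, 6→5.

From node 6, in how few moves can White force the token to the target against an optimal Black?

2

A0 = {4}
A1: add {1, 2} — 1 (White) has 1→4; 2 (White) has 2→4.
A2: add {5, 6} — 5 (Black): all of {2, 4} already in; 6 (White) has 6→2.
6 enters the attractor at level 2, so White can force the target in 2 moves from there.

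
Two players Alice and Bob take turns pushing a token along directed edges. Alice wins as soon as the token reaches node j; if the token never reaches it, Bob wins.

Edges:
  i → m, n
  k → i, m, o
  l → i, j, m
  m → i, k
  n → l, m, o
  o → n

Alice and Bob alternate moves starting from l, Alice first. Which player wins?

Track states (vertex, player-to-move).
A0 = {(j,Alice), (j,Bob)}
A1: add {(l,Alice)}.
(l,Alice) ∈ A1 ⇒ Alice forces the target.

Alice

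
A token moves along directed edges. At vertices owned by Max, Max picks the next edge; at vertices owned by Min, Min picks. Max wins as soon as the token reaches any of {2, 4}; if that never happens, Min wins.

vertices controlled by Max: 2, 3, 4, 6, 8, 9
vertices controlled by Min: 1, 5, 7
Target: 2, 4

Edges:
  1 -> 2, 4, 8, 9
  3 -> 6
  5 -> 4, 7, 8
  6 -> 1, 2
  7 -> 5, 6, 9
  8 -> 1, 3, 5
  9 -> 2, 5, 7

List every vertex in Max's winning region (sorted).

A0 = {2, 4}
A1: add {6, 9} — 6 (Max) has 6→2; 9 (Max) has 9→2.
A2: add {3} — 3 (Max) has 3→6.
A3: add {8} — 8 (Max) has 8→3.
A4: add {1} — 1 (Min): all of {2, 4, 8, 9} already in.
A5 = A4; e.g. 5 (Min) can still go to 7. Fixed point.
Max's winning region = {1, 2, 3, 4, 6, 8, 9}.

1, 2, 3, 4, 6, 8, 9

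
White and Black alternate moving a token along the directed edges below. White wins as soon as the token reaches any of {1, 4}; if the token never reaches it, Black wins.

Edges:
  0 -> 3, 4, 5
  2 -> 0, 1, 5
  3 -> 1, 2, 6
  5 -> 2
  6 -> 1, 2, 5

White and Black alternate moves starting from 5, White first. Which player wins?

Track states (vertex, player-to-move).
A0 = {(1,White), (1,Black), (4,White), (4,Black)}
A1: add {(0,White), (2,White), (3,White), (6,White)}.
A2: add {(3,Black), (5,Black)}.
A3 = A2; e.g. (0,Black) stays out. (5,White) never enters ⇒ Black avoids the target.

Black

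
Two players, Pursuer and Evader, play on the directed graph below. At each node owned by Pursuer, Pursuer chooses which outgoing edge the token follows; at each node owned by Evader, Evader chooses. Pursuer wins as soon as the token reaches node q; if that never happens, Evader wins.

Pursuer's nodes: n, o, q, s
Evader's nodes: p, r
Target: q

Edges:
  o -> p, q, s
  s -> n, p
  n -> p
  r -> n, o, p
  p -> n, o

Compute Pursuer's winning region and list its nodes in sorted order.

o, q

A0 = {q}
A1: add {o} — o (Pursuer) has o→q.
A2 = A1; e.g. n (Pursuer) has no edge into A1. Fixed point.
Pursuer's winning region = {o, q}.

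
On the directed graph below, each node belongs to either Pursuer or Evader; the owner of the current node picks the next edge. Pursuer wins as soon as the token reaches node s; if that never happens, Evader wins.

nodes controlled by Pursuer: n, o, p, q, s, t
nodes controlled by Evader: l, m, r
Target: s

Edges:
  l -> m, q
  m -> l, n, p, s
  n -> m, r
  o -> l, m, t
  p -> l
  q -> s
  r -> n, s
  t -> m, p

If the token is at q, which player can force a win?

A0 = {s}
A1: add {q} — q (Pursuer) has q→s.
A2 = A1; e.g. l (Evader) can still go to m. Fixed point.
q ∈ A1, so Pursuer can force the target.

Pursuer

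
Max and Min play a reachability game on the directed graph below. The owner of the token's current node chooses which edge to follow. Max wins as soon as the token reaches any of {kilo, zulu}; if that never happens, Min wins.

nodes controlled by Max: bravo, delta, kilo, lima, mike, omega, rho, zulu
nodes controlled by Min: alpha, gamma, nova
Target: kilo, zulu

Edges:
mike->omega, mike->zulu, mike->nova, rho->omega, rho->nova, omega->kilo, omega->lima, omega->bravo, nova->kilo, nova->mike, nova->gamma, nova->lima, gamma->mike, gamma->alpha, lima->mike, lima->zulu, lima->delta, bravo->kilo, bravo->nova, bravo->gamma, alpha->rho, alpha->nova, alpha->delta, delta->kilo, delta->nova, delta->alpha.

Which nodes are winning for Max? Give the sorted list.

A0 = {kilo, zulu}
A1: add {bravo, delta, lima, mike, omega} — mike (Max) has mike→zulu; omega (Max) has omega→kilo; lima (Max) has lima→zulu; bravo (Max) has bravo→kilo; delta (Max) has delta→kilo.
A2: add {rho} — rho (Max) has rho→omega.
A3 = A2; e.g. nova (Min) can still go to gamma. Fixed point.
Max's winning region = {bravo, delta, kilo, lima, mike, omega, rho, zulu}.

bravo, delta, kilo, lima, mike, omega, rho, zulu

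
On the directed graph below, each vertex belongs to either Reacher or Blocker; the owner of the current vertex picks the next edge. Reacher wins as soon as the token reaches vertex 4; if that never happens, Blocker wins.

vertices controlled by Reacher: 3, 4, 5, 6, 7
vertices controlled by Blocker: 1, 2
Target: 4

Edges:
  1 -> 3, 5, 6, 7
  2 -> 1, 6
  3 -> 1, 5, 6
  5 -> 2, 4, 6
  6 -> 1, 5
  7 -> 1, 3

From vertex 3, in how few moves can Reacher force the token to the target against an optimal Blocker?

A0 = {4}
A1: add {5} — 5 (Reacher) has 5→4.
A2: add {3, 6} — 3 (Reacher) has 3→5; 6 (Reacher) has 6→5.
3 enters the attractor at level 2, so Reacher can force the target in 2 moves from there.

2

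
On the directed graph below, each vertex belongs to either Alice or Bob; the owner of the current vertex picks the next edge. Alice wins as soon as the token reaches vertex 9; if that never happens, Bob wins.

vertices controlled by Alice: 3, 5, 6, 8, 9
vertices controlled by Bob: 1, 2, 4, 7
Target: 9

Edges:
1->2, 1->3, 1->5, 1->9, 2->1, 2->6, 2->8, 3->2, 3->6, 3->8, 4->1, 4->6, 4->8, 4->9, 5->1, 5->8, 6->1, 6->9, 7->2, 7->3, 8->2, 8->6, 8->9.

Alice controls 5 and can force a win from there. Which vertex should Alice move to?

A0 = {9}
A1: add {6, 8} — 6 (Alice) has 6→9; 8 (Alice) has 8→9.
A2: add {3, 5} — 3 (Alice) has 3→6; 5 (Alice) has 5→8.
A3 = A2; e.g. 1 (Bob) can still go to 2. Fixed point.
From 5, successor 8 is in the attractor (rank 1); the other successor 1 is not.

8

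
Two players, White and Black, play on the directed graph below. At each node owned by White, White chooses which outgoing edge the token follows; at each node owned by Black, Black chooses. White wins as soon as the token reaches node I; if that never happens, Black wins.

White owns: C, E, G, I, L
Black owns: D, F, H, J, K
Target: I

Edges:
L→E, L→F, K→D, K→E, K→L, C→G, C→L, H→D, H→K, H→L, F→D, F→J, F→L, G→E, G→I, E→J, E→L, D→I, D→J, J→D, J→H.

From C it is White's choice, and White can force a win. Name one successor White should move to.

G

A0 = {I}
A1: add {G} — G (White) has G→I.
A2: add {C} — C (White) has C→G.
A3 = A2; e.g. D (Black) can still go to J. Fixed point.
From C, successor G is in the attractor (rank 1); the other successor L is not.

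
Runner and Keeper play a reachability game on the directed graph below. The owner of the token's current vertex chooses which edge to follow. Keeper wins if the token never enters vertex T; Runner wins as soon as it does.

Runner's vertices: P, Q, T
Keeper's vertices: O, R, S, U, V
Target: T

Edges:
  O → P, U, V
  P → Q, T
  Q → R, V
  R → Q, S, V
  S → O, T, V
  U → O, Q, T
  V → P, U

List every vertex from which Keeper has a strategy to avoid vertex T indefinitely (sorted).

O, Q, R, S, U, V

A0 = {T}
A1: add {P} — P (Runner) has P→T.
A2 = A1; e.g. O (Keeper) can still go to U. Fixed point.
Runner's attractor = {P, T}; Keeper avoids the target exactly from the complement.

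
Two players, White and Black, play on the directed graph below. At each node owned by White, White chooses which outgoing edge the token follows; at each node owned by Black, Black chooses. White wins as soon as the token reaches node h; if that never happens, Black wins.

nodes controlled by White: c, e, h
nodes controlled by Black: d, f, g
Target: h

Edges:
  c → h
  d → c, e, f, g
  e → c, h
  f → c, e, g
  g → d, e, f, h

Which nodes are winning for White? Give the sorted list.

c, e, h

A0 = {h}
A1: add {c, e} — c (White) has c→h; e (White) has e→h.
A2 = A1; e.g. d (Black) can still go to f. Fixed point.
White's winning region = {c, e, h}.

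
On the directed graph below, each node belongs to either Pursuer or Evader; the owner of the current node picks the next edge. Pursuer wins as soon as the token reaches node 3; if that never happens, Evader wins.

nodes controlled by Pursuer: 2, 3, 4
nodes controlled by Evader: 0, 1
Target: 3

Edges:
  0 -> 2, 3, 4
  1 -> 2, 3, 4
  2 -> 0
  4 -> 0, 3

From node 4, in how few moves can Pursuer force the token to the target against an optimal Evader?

1

A0 = {3}
A1: add {4} — 4 (Pursuer) has 4→3.
A2 = A1; e.g. 0 (Evader) can still go to 2. Fixed point.
4 enters the attractor at level 1, so Pursuer can force the target in 1 move from there.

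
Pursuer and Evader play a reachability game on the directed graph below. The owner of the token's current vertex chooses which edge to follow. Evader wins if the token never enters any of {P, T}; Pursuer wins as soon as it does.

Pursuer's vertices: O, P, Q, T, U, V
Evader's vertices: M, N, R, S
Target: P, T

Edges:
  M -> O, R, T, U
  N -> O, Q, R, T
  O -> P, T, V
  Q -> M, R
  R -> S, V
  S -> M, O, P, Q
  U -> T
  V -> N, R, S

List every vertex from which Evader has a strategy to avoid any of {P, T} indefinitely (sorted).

A0 = {P, T}
A1: add {O, U} — O (Pursuer) has O→P; U (Pursuer) has U→T.
A2 = A1; e.g. M (Evader) can still go to R. Fixed point.
Pursuer's attractor = {O, P, T, U}; Evader avoids the target exactly from the complement.

M, N, Q, R, S, V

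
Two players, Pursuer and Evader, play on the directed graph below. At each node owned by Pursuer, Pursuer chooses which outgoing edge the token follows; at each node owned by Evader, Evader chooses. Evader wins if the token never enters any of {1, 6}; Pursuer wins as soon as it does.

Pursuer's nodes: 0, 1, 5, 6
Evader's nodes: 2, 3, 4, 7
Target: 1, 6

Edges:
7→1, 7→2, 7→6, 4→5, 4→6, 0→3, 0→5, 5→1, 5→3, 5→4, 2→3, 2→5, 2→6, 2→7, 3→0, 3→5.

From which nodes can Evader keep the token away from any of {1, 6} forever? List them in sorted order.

2, 7

A0 = {1, 6}
A1: add {5} — 5 (Pursuer) has 5→1.
A2: add {0, 4} — 0 (Pursuer) has 0→5; 4 (Evader): all of {5, 6} already in.
A3: add {3} — 3 (Evader): all of {0, 5} already in.
A4 = A3; e.g. 2 (Evader) can still go to 7. Fixed point.
Pursuer's attractor = {0, 1, 3, 4, 5, 6}; Evader avoids the target exactly from the complement.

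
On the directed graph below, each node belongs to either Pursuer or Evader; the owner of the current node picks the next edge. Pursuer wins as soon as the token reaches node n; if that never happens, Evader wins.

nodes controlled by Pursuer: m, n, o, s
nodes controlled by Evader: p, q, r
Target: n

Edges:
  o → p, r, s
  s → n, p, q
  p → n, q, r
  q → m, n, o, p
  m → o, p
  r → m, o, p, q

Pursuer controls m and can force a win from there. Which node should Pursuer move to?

A0 = {n}
A1: add {s} — s (Pursuer) has s→n.
A2: add {o} — o (Pursuer) has o→s.
A3: add {m} — m (Pursuer) has m→o.
A4 = A3; e.g. p (Evader) can still go to q. Fixed point.
From m, successor o is in the attractor (rank 2); the other successor p is not.

o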